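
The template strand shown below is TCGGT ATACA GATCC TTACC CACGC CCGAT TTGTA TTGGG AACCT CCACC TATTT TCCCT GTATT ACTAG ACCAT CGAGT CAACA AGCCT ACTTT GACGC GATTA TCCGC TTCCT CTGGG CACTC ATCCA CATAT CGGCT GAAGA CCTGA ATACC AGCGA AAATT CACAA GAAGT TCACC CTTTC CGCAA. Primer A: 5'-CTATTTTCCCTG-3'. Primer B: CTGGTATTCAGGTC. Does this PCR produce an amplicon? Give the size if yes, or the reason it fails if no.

Yes — a 108 bp product.

Primer A (CTATTTTCCCTG) matches the top strand at positions 50–61; it acts as a forward primer.
Primer B's reverse complement is GACCTGAATACCAG, matching the top strand at positions 144–157; it acts as a reverse primer.
The 3' ends face each other across positions 50–157, giving a 108 bp product.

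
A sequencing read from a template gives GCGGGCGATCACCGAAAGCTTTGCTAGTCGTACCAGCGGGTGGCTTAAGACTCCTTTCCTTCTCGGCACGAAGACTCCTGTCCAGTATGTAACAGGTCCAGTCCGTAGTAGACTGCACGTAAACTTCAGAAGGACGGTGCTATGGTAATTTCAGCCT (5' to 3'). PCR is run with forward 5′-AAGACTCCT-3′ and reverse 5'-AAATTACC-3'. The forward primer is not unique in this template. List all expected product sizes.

105 bp, 81 bp

The forward primer AAGACTCCT matches the top strand at positions 47–55, 71–79.
The reverse primer's reverse complement is GGTAATTT, matching at positions 144–151.
Each forward site pairs with the reverse site to give a product ending at position 151: sizes 105, 81 bp.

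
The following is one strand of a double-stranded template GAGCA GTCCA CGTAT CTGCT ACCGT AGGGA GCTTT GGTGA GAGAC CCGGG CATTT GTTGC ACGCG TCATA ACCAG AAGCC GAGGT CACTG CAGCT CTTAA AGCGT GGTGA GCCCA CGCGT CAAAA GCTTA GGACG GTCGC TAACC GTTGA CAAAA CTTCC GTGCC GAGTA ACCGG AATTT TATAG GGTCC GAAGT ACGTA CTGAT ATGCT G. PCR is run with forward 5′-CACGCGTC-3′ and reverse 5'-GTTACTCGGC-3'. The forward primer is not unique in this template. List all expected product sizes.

The forward primer CACGCGTC matches the top strand at positions 60–67, 114–121.
The reverse primer's reverse complement is GCCGAGTAAC, matching at positions 163–172.
Each forward site pairs with the reverse site to give a product ending at position 172: sizes 113, 59 bp.

113 bp, 59 bp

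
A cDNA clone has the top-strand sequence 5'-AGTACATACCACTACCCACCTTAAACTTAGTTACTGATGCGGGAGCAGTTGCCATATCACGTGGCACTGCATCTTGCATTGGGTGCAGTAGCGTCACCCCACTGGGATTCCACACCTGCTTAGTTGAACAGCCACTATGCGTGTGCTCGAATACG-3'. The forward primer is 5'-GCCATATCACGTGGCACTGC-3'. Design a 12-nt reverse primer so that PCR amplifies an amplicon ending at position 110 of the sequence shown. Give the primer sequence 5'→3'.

The forward primer binds at positions 51–70; the product's 3' end on the top strand is position 110.
The reverse primer anneals to the top strand over positions 99–110, i.e. to CCACTGGGATTC.
Its sequence written 5'→3' is the reverse complement: GAATCCCAGTGG.

5'-GAATCCCAGTGG-3'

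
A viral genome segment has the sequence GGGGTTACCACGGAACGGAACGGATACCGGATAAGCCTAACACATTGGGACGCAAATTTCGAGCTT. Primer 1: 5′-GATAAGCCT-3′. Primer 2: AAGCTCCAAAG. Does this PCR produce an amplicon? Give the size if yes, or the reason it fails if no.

No product — primer 2 has no binding site in the template.

Primer 2 (AAGCTCCAAAG) does not match the top strand, and its reverse complement CTTTGGAGCTT does not match either.
With no annealing site for primer 2, no amplification occurs.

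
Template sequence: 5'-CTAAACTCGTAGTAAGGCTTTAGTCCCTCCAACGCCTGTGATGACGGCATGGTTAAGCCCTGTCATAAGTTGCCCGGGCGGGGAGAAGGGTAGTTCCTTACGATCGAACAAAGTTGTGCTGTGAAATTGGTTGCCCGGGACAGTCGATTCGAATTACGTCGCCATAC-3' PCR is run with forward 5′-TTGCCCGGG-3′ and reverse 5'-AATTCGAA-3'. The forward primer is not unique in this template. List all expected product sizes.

86 bp, 25 bp

The forward primer TTGCCCGGG matches the top strand at positions 70–78, 131–139.
The reverse primer's reverse complement is TTCGAATT, matching at positions 148–155.
Each forward site pairs with the reverse site to give a product ending at position 155: sizes 86, 25 bp.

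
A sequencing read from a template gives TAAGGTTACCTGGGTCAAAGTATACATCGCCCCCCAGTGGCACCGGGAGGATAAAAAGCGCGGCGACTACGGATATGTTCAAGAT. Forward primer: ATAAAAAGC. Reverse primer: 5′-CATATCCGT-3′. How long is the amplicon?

27 bp

Scanning the template, ATAAAAAGC occurs at positions 51–59; this primer anneals to the bottom strand there with its 3' end pointing downstream.
Reverse complement of the reverse primer: ACGGATATG. This occurs on the top strand at positions 69–77.
Product length = (reverse-primer end) − (forward-primer start) + 1 = 77 − 51 + 1 = 27 bp.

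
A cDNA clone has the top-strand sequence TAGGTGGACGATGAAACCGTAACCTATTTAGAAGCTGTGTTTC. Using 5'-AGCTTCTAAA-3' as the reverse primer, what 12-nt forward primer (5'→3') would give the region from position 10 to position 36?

The reverse primer's reverse complement TTTAGAAGCT matches the template at positions 27–36; the product starts at position 10.
The forward primer is identical to the top strand over positions 10–21: GATGAAACCGTA.

5'-GATGAAACCGTA-3'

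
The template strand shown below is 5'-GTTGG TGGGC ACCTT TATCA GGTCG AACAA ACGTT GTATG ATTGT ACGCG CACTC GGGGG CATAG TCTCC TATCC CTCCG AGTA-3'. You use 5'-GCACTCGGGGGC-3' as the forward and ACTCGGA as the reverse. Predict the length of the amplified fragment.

Scanning the template, GCACTCGGGGGC occurs at positions 50–61; this primer anneals to the bottom strand there with its 3' end pointing downstream.
Taking the reverse complement of ACTCGGA gives TCCGAGT, found at positions 77–83 on the template; the primer anneals here to the top strand with its 3' end pointing upstream.
Product length = (reverse-primer end) − (forward-primer start) + 1 = 83 − 50 + 1 = 34 bp.

34 bp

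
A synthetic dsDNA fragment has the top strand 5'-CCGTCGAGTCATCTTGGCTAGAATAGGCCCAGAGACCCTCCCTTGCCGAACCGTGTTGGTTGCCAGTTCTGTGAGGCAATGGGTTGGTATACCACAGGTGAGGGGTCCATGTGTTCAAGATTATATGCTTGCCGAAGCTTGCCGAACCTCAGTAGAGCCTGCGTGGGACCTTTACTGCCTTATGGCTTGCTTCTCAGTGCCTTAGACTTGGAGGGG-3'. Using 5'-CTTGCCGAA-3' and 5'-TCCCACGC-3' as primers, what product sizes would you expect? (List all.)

127 bp, 41 bp, 31 bp

The forward primer CTTGCCGAA matches the top strand at positions 42–50, 128–136, 138–146.
The reverse primer's reverse complement is GCGTGGGA, matching at positions 161–168.
Each forward site pairs with the reverse site to give a product ending at position 168: sizes 127, 41, 31 bp.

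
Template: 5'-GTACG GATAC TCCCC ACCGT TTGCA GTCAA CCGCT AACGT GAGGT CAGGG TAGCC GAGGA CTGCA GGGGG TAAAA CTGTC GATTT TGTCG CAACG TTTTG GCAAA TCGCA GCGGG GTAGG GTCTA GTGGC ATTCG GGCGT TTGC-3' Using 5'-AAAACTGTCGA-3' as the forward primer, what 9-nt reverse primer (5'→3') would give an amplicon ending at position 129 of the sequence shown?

The forward primer binds at positions 72–82; the product's 3' end on the top strand is position 129.
The reverse primer anneals to the top strand over positions 121–129, i.e. to GTCTAGTGG.
Its sequence written 5'→3' is the reverse complement: CCACTAGAC.

5'-CCACTAGAC-3'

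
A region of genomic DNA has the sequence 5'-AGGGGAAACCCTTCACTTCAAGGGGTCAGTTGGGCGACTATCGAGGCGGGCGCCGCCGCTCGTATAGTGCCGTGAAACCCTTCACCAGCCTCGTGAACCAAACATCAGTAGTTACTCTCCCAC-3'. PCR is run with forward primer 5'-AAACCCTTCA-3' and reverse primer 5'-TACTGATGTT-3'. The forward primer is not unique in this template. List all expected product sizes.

The forward primer AAACCCTTCA matches the top strand at positions 6–15, 75–84.
The reverse primer's reverse complement is AACATCAGTA, matching at positions 101–110.
Each forward site pairs with the reverse site to give a product ending at position 110: sizes 105, 36 bp.

105 bp, 36 bp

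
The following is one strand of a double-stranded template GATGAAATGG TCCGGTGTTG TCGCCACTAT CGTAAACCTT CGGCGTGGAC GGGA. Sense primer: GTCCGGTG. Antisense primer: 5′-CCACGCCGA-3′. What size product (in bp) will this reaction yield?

The forward primer matches the template at positions 10–17.
Reverse complement of the reverse primer: TCGGCGTGG. This occurs on the top strand at positions 40–48.
Product length = (reverse-primer end) − (forward-primer start) + 1 = 48 − 10 + 1 = 39 bp.

39 bp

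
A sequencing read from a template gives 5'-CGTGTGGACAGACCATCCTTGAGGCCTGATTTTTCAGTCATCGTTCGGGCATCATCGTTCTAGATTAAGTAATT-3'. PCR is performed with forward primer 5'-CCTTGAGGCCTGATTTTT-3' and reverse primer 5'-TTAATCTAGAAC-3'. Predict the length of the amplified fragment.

52 bp

The forward primer matches the template at positions 17–34.
The reverse primer's reverse complement is GTTCTAGATTAA, which matches the template at positions 57–68.
Amplicon spans positions 17–68: 52 bp.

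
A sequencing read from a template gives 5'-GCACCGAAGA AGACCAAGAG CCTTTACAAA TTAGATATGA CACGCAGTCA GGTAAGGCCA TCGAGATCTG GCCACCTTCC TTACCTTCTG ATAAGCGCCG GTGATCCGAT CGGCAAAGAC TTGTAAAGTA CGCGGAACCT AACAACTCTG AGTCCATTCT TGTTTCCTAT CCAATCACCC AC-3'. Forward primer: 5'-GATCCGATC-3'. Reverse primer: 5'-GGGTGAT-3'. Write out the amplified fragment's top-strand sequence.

5'-GATCCGATCGGCAAAGACTTGTAAAGTACGCGGAACCTAACAACTCTGAGTCCATTCTTGTTTCCTATCCAATCACCC-3'

The forward primer matches the template at positions 103–111.
Reverse complement of the reverse primer: ATCACCC. This occurs on the top strand at positions 174–180.
The product is the template from position 103 through 180 (78 bp).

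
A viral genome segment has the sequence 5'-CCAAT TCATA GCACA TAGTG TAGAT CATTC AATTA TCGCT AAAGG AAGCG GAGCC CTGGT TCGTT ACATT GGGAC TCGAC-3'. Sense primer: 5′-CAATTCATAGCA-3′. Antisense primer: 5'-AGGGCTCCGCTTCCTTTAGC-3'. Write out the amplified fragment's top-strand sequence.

Forward primer CAATTCATAGCA is found on the top strand at positions 2–13.
Taking the reverse complement of AGGGCTCCGCTTCCTTTAGC gives GCTAAAGGAAGCGGAGCCCT, found at positions 38–57 on the template; the primer anneals here to the top strand with its 3' end pointing upstream.
The product is the template from position 2 through 57 (56 bp).

5'-CAATTCATAGCACATAGTGTAGATCATTCAATTATCGCTAAAGGAAGCGGAGCCCT-3'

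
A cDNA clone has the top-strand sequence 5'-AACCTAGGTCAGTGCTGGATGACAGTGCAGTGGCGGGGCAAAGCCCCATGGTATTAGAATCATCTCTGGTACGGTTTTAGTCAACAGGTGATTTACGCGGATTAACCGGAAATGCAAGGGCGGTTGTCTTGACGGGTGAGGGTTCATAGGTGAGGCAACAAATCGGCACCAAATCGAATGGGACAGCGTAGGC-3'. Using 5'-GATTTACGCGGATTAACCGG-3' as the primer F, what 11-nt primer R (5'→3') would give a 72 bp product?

The forward primer binds at positions 90–109, so a 72 bp product ends at position 90 + 72 − 1 = 161.
The reverse primer anneals to the top strand over positions 151–161, i.e. to TGAGGCAACAA.
Its sequence written 5'→3' is the reverse complement: TTGTTGCCTCA.

5'-TTGTTGCCTCA-3'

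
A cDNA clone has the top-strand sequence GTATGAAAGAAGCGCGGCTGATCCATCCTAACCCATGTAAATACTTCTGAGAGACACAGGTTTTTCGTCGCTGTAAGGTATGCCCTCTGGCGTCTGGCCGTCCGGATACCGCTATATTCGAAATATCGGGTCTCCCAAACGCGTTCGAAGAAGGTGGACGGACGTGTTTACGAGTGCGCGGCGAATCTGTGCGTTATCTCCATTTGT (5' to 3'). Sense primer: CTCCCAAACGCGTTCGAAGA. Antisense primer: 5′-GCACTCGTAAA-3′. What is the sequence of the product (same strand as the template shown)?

The forward primer matches the template at positions 132–151.
Taking the reverse complement of GCACTCGTAAA gives TTTACGAGTGC, found at positions 167–177 on the template; the primer anneals here to the top strand with its 3' end pointing upstream.
The product is the template from position 132 through 177 (46 bp).

5'-CTCCCAAACGCGTTCGAAGAAGGTGGACGGACGTGTTTACGAGTGC-3'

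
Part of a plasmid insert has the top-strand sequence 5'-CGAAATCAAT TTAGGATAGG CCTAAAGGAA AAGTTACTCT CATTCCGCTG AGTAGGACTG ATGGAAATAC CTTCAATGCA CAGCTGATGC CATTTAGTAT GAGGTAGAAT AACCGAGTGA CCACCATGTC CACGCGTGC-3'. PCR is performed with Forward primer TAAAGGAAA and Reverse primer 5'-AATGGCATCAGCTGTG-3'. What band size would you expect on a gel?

The forward primer matches the template at positions 23–31.
Reverse complement of the reverse primer: CACAGCTGATGCCATT. This occurs on the top strand at positions 79–94.
Amplicon spans positions 23–94: 72 bp.

72 bp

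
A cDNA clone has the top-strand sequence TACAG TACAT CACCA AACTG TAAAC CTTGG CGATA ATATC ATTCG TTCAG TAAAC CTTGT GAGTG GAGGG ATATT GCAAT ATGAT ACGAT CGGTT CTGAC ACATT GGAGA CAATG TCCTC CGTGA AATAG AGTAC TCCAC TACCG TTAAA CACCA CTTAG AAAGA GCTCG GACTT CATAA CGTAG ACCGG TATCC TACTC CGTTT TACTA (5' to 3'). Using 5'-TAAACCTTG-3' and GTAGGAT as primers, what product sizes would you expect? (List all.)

The forward primer TAAACCTTG matches the top strand at positions 21–29, 51–59.
The reverse primer's reverse complement is ATCCTAC, matching at positions 192–198.
Each forward site pairs with the reverse site to give a product ending at position 198: sizes 178, 148 bp.

178 bp, 148 bp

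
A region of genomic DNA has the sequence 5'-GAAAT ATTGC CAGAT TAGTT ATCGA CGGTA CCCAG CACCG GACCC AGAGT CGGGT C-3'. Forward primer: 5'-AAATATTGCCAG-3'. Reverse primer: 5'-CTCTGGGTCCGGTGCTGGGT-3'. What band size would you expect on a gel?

48 bp

Forward primer AAATATTGCCAG is found on the top strand at positions 2–13.
Reverse complement of the reverse primer: ACCCAGCACCGGACCCAGAG. This occurs on the top strand at positions 30–49.
The product runs from position 2 to position 49, so its length is 49 − 2 + 1 = 48 bp.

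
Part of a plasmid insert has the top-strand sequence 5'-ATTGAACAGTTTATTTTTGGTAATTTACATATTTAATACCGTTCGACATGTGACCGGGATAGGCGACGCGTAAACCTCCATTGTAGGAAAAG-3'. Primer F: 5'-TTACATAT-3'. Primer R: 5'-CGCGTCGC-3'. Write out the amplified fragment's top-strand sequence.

5'-TTACATATTTAATACCGTTCGACATGTGACCGGGATAGGCGACGCG-3'

Forward primer TTACATAT is found on the top strand at positions 25–32.
The reverse primer's reverse complement is GCGACGCG, which matches the template at positions 63–70.
The product is the template from position 25 through 70 (46 bp).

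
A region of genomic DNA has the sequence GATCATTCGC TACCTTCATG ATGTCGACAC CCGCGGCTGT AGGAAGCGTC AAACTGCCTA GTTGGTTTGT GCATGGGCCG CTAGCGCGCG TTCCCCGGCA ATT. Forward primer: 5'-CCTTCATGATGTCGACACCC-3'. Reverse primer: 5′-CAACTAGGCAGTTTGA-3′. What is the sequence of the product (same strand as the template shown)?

Scanning the template, CCTTCATGATGTCGACACCC occurs at positions 13–32; this primer anneals to the bottom strand there with its 3' end pointing downstream.
Taking the reverse complement of CAACTAGGCAGTTTGA gives TCAAACTGCCTAGTTG, found at positions 49–64 on the template; the primer anneals here to the top strand with its 3' end pointing upstream.
The product is the template from position 13 through 64 (52 bp).

5'-CCTTCATGATGTCGACACCCGCGGCTGTAGGAAGCGTCAAACTGCCTAGTTG-3'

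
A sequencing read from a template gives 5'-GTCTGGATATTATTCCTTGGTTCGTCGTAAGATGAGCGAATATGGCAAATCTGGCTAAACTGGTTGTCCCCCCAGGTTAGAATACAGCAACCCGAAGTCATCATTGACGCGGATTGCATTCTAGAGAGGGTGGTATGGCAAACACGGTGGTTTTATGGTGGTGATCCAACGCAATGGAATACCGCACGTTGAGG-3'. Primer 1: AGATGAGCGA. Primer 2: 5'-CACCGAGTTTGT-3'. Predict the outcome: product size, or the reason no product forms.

Primer 2 (CACCGAGTTTGT) does not match the top strand, and its reverse complement ACAAACTCGGTG does not match either.
With no annealing site for primer 2, no amplification occurs.

No product — primer 2 has no binding site in the template.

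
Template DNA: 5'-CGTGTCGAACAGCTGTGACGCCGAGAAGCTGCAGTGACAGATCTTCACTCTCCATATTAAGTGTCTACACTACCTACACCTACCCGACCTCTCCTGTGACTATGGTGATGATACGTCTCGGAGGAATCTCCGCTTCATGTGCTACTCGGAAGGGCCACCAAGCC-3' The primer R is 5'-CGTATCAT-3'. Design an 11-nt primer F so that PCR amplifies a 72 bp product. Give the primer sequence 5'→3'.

The reverse primer's reverse complement ATGATACG matches the template at positions 108–115, so the product ends at position 115.
A 72 bp product then starts at position 115 − 72 + 1 = 44.
The forward primer is identical to the top strand there: TTCACTCTCCA.

5'-TTCACTCTCCA-3'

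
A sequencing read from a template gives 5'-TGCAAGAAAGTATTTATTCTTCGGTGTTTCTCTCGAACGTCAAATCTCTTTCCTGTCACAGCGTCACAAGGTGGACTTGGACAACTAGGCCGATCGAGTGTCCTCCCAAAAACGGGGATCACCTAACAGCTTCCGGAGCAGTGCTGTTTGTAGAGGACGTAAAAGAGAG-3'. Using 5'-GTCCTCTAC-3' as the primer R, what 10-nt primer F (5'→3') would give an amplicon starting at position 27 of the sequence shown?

The reverse primer's reverse complement GTAGAGGAC matches the template at positions 150–158; the product starts at position 27.
The forward primer is identical to the top strand over positions 27–36: TTTCTCTCGA.

5'-TTTCTCTCGA-3'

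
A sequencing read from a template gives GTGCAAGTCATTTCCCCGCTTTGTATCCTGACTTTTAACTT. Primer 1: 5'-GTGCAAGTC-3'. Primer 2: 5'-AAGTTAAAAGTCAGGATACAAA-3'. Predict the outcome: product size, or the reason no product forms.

Yes — a 41 bp product.

Primer 1 (GTGCAAGTC) matches the top strand at positions 1–9; it acts as a forward primer.
Primer 2's reverse complement is TTTGTATCCTGACTTTTAACTT, matching the top strand at positions 20–41; it acts as a reverse primer.
The 3' ends face each other across positions 1–41, giving a 41 bp product.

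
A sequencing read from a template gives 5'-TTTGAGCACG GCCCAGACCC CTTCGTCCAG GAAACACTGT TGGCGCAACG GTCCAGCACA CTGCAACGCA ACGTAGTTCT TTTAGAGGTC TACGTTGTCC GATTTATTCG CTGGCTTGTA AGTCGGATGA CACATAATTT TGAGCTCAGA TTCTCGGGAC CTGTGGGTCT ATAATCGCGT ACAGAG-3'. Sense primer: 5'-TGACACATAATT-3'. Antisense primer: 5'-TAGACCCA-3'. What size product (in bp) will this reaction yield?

44 bp

Scanning the template, TGACACATAATT occurs at positions 128–139; this primer anneals to the bottom strand there with its 3' end pointing downstream.
Reverse complement of the reverse primer: TGGGTCTA. This occurs on the top strand at positions 164–171.
The product runs from position 128 to position 171, so its length is 171 − 128 + 1 = 44 bp.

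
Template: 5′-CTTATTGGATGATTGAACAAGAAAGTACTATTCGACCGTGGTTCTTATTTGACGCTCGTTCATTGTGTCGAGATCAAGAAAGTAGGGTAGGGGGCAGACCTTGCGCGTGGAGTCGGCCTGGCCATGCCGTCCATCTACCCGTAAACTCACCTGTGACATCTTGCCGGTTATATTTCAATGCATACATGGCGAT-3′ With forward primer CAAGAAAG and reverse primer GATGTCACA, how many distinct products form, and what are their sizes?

The forward primer CAAGAAAG matches the top strand at positions 18–25, 75–82.
The reverse primer's reverse complement is TGTGACATC, matching at positions 152–160.
Each forward site pairs with the reverse site to give a product ending at position 160: sizes 143, 86 bp.

Two products: 143 bp, 86 bp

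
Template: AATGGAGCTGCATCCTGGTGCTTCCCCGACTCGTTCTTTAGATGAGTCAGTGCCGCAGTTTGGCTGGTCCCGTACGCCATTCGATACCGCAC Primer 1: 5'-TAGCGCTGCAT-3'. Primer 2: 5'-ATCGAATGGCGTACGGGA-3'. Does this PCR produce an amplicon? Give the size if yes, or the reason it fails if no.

No product — primer 1 has no binding site in the template.

Primer 1 (TAGCGCTGCAT) does not match the top strand, and its reverse complement ATGCAGCGCTA does not match either.
With no annealing site for primer 1, no amplification occurs.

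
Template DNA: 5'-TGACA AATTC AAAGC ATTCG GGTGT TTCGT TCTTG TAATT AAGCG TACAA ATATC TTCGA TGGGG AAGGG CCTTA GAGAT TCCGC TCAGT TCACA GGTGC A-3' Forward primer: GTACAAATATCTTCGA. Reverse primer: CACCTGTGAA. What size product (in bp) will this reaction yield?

The forward primer matches the template at positions 45–60.
The reverse primer's reverse complement is TTCACAGGTG, which matches the template at positions 90–99.
Product length = (reverse-primer end) − (forward-primer start) + 1 = 99 − 45 + 1 = 55 bp.

55 bp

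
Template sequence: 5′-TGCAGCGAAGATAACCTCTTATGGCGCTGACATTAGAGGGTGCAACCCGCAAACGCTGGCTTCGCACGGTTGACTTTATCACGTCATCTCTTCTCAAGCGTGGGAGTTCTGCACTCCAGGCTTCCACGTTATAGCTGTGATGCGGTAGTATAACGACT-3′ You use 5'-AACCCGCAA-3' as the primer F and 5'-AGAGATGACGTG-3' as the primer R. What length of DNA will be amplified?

48 bp

Scanning the template, AACCCGCAA occurs at positions 44–52; this primer anneals to the bottom strand there with its 3' end pointing downstream.
Taking the reverse complement of AGAGATGACGTG gives CACGTCATCTCT, found at positions 80–91 on the template; the primer anneals here to the top strand with its 3' end pointing upstream.
Product length = (reverse-primer end) − (forward-primer start) + 1 = 91 − 44 + 1 = 48 bp.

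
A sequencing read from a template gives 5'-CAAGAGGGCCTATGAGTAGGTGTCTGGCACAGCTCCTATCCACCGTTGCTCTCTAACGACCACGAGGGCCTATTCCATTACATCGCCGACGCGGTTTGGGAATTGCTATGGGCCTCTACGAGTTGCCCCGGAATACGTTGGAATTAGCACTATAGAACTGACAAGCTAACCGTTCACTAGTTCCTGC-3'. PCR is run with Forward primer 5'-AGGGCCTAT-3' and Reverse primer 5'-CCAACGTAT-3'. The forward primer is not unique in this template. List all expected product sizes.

The forward primer AGGGCCTAT matches the top strand at positions 5–13, 65–73.
The reverse primer's reverse complement is ATACGTTGG, matching at positions 133–141.
Each forward site pairs with the reverse site to give a product ending at position 141: sizes 137, 77 bp.

137 bp, 77 bp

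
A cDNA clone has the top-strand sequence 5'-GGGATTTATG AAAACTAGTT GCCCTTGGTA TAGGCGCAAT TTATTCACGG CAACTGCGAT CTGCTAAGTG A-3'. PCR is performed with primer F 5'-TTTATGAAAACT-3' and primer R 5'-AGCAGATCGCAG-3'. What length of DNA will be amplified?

61 bp

The forward primer matches the template at positions 5–16.
Reverse complement of the reverse primer: CTGCGATCTGCT. This occurs on the top strand at positions 54–65.
Product length = (reverse-primer end) − (forward-primer start) + 1 = 65 − 5 + 1 = 61 bp.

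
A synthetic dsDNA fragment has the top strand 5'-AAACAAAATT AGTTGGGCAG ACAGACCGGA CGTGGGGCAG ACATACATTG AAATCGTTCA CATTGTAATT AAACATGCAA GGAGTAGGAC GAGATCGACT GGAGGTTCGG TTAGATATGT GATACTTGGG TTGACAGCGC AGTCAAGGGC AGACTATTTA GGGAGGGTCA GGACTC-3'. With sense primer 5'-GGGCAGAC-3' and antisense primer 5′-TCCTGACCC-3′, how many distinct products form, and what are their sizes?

Three products: 159 bp, 139 bp, 27 bp

The forward primer GGGCAGAC matches the top strand at positions 15–22, 35–42, 147–154.
The reverse primer's reverse complement is GGGTCAGGA, matching at positions 165–173.
Each forward site pairs with the reverse site to give a product ending at position 173: sizes 159, 139, 27 bp.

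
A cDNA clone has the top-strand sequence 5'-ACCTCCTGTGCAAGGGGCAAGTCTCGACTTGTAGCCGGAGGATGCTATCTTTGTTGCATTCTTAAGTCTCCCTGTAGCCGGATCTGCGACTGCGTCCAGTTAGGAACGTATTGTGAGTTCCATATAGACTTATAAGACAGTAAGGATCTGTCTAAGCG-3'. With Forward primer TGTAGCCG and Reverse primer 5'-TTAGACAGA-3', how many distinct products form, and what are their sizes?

Two products: 126 bp, 83 bp

The forward primer TGTAGCCG matches the top strand at positions 30–37, 73–80.
The reverse primer's reverse complement is TCTGTCTAA, matching at positions 147–155.
Each forward site pairs with the reverse site to give a product ending at position 155: sizes 126, 83 bp.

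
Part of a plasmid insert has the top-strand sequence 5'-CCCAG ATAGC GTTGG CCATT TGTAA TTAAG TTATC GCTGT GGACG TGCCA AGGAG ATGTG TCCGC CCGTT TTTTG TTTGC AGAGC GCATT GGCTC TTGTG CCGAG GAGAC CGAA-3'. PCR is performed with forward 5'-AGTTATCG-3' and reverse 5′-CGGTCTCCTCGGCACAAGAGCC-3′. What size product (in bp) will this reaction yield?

The forward primer matches the template at positions 29–36.
Reverse complement of the reverse primer: GGCTCTTGTGCCGAGGAGACCG. This occurs on the top strand at positions 91–112.
Amplicon spans positions 29–112: 84 bp.

84 bp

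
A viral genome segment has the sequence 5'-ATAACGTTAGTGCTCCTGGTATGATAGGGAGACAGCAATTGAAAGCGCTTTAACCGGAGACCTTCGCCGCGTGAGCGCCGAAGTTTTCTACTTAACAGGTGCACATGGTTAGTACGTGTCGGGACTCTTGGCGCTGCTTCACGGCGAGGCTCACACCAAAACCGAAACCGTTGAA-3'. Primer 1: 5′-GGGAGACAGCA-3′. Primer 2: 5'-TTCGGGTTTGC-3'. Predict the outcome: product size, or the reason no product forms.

Primer 2 (TTCGGGTTTGC) does not match the top strand, and its reverse complement GCAAACCCGAA does not match either.
With no annealing site for primer 2, no amplification occurs.

No product — primer 2 has no binding site in the template.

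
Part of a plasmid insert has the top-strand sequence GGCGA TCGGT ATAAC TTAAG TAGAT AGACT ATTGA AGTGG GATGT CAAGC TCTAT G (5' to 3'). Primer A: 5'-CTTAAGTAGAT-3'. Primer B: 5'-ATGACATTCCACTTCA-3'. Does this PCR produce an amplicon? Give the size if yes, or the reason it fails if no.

Primer B (ATGACATTCCACTTCA) does not match the top strand, and its reverse complement TGAAGTGGAATGTCAT does not match either.
With no annealing site for primer B, no amplification occurs.

No product — primer B has no binding site in the template.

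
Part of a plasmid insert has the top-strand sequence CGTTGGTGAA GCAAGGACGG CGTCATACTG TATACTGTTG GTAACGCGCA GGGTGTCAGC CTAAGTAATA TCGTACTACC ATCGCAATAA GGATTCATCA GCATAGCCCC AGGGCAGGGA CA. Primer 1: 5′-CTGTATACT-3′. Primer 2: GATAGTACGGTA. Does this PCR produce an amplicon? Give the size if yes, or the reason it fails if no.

No product — primer 2 has no binding site in the template.

Primer 2 (GATAGTACGGTA) does not match the top strand, and its reverse complement TACCGTACTATC does not match either.
With no annealing site for primer 2, no amplification occurs.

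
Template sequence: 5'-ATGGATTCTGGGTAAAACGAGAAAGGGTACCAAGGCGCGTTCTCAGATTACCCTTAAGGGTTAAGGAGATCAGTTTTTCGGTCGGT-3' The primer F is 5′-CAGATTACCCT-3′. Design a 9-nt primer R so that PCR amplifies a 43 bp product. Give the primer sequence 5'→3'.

The forward primer binds at positions 44–54, so a 43 bp product ends at position 44 + 43 − 1 = 86.
The reverse primer anneals to the top strand over positions 78–86, i.e. to TCGGTCGGT.
Its sequence written 5'→3' is the reverse complement: ACCGACCGA.

5'-ACCGACCGA-3'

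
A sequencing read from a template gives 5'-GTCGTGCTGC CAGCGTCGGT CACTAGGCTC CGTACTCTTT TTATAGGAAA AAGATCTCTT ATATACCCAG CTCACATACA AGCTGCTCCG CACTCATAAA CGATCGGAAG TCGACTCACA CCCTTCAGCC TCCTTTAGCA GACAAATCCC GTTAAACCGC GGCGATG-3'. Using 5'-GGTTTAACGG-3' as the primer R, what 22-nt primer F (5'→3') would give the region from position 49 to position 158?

The reverse primer's reverse complement CCGTTAAACC matches the template at positions 149–158; the product starts at position 49.
The forward primer is identical to the top strand over positions 49–70: AAAAGATCTCTTATATACCCAG.

5'-AAAAGATCTCTTATATACCCAG-3'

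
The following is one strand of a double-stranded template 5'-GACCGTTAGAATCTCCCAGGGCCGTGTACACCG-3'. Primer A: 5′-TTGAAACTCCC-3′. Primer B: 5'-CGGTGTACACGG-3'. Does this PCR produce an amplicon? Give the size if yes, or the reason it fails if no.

Primer A (TTGAAACTCCC) does not match the top strand, and its reverse complement GGGAGTTTCAA does not match either.
With no annealing site for primer A, no amplification occurs.

No product — primer A has no binding site in the template.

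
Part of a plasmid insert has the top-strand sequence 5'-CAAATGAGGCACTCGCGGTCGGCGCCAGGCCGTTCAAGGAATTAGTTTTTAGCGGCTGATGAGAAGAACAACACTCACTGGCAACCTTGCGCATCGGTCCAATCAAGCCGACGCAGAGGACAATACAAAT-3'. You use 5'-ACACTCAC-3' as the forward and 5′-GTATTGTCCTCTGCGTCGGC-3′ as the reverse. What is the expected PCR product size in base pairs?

56 bp

Forward primer ACACTCAC is found on the top strand at positions 71–78.
Taking the reverse complement of GTATTGTCCTCTGCGTCGGC gives GCCGACGCAGAGGACAATAC, found at positions 107–126 on the template; the primer anneals here to the top strand with its 3' end pointing upstream.
The product runs from position 71 to position 126, so its length is 126 − 71 + 1 = 56 bp.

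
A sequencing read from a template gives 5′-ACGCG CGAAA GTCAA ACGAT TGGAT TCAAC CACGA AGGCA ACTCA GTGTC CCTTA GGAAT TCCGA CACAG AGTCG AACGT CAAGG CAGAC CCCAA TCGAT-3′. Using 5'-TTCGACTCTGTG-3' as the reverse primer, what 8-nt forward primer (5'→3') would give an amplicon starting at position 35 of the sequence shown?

5'-AAGGCAAC-3'

The reverse primer's reverse complement CACAGAGTCGAA matches the template at positions 66–77; the product starts at position 35.
The forward primer is identical to the top strand over positions 35–42: AAGGCAAC.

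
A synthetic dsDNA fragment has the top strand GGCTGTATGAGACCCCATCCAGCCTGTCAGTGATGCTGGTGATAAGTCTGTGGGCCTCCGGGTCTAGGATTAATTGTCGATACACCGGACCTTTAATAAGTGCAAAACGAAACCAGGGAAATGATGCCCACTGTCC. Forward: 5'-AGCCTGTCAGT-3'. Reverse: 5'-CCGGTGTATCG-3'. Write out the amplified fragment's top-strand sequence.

Scanning the template, AGCCTGTCAGT occurs at positions 21–31; this primer anneals to the bottom strand there with its 3' end pointing downstream.
Reverse complement of the reverse primer: CGATACACCGG. This occurs on the top strand at positions 78–88.
The product is the template from position 21 through 88 (68 bp).

5'-AGCCTGTCAGTGATGCTGGTGATAAGTCTGTGGGCCTCCGGGTCTAGGATTAATTGTCGATACACCGG-3'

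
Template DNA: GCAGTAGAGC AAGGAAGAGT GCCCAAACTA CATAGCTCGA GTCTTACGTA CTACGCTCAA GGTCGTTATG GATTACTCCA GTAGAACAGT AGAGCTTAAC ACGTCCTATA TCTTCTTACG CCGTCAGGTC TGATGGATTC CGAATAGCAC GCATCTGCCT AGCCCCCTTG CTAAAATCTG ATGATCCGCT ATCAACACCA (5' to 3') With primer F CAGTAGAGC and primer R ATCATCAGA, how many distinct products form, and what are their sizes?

Two products: 184 bp, 99 bp

The forward primer CAGTAGAGC matches the top strand at positions 2–10, 87–95.
The reverse primer's reverse complement is TCTGATGAT, matching at positions 177–185.
Each forward site pairs with the reverse site to give a product ending at position 185: sizes 184, 99 bp.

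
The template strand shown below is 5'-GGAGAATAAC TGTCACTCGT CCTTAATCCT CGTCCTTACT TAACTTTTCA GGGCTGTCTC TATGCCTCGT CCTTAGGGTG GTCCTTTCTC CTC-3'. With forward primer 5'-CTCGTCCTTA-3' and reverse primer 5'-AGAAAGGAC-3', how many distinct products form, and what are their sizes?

Three products: 74 bp, 61 bp, 24 bp

The forward primer CTCGTCCTTA matches the top strand at positions 16–25, 29–38, 66–75.
The reverse primer's reverse complement is GTCCTTTCT, matching at positions 81–89.
Each forward site pairs with the reverse site to give a product ending at position 89: sizes 74, 61, 24 bp.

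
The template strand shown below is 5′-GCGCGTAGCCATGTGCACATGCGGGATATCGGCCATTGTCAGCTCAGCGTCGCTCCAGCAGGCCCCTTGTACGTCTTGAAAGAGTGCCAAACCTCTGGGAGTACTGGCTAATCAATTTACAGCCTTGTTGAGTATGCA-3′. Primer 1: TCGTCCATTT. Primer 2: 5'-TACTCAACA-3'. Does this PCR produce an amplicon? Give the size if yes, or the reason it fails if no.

Primer 1 (TCGTCCATTT) does not match the top strand, and its reverse complement AAATGGACGA does not match either.
With no annealing site for primer 1, no amplification occurs.

No product — primer 1 has no binding site in the template.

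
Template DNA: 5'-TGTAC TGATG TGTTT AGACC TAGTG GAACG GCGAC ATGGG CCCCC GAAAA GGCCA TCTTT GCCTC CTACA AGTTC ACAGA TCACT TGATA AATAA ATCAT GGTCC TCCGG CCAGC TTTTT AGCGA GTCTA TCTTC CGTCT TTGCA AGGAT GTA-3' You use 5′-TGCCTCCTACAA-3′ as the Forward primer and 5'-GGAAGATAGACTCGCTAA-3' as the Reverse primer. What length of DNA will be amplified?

The forward primer matches the template at positions 60–71.
Reverse complement of the reverse primer: TTAGCGAGTCTATCTTCC. This occurs on the top strand at positions 119–136.
Amplicon spans positions 60–136: 77 bp.

77 bp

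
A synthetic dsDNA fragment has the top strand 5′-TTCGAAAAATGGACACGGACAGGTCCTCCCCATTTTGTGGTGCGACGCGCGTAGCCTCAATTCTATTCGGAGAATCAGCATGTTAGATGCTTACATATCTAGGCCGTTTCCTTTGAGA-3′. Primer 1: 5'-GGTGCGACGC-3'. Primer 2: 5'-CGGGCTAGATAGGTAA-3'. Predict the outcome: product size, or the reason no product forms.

Primer 2 (CGGGCTAGATAGGTAA) does not match the top strand, and its reverse complement TTACCTATCTAGCCCG does not match either.
With no annealing site for primer 2, no amplification occurs.

No product — primer 2 has no binding site in the template.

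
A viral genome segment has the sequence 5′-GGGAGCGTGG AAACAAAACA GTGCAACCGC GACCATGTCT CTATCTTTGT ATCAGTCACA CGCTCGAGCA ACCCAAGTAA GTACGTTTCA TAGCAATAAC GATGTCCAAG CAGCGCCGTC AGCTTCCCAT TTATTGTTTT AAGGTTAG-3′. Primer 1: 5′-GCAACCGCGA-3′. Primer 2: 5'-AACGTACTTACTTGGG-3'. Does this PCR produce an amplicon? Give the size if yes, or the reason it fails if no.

Yes — a 65 bp product.

Primer 1 (GCAACCGCGA) matches the top strand at positions 23–32; it acts as a forward primer.
Primer 2's reverse complement is CCCAAGTAAGTACGTT, matching the top strand at positions 72–87; it acts as a reverse primer.
The 3' ends face each other across positions 23–87, giving a 65 bp product.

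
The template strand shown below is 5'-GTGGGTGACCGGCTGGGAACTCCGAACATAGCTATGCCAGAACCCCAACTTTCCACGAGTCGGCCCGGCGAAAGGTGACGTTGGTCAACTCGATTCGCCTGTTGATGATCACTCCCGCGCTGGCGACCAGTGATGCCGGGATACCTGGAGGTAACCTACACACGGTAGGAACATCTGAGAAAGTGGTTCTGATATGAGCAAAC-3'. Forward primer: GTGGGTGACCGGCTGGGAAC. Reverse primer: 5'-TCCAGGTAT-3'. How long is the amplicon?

149 bp

Forward primer GTGGGTGACCGGCTGGGAAC is found on the top strand at positions 1–20.
Reverse complement of the reverse primer: ATACCTGGA. This occurs on the top strand at positions 141–149.
Product length = (reverse-primer end) − (forward-primer start) + 1 = 149 − 1 + 1 = 149 bp.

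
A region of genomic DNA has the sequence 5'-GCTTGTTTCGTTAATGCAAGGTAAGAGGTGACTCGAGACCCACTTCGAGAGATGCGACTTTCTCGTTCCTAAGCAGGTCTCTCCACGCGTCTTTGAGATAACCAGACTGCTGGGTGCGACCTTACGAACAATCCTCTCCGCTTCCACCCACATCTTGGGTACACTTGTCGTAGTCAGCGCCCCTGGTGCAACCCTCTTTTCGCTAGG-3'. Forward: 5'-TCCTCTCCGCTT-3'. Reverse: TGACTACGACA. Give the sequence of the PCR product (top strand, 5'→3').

5'-TCCTCTCCGCTTCCACCCACATCTTGGGTACACTTGTCGTAGTCA-3'

The forward primer matches the template at positions 132–143.
Taking the reverse complement of TGACTACGACA gives TGTCGTAGTCA, found at positions 166–176 on the template; the primer anneals here to the top strand with its 3' end pointing upstream.
The product is the template from position 132 through 176 (45 bp).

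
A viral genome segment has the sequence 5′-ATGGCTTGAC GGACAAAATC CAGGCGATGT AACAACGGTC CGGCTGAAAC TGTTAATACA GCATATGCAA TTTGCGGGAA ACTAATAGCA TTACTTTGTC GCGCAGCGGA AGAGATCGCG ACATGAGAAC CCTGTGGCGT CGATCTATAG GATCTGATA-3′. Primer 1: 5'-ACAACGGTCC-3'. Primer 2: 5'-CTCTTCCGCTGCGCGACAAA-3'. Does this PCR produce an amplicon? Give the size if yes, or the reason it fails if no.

Yes — an 83 bp product.

Primer 1 (ACAACGGTCC) matches the top strand at positions 32–41; it acts as a forward primer.
Primer 2's reverse complement is TTTGTCGCGCAGCGGAAGAG, matching the top strand at positions 95–114; it acts as a reverse primer.
The 3' ends face each other across positions 32–114, giving an 83 bp product.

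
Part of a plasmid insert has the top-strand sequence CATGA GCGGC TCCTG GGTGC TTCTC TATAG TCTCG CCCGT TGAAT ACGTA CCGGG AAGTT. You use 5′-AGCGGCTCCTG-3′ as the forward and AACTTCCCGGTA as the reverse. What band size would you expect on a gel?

56 bp

Scanning the template, AGCGGCTCCTG occurs at positions 5–15; this primer anneals to the bottom strand there with its 3' end pointing downstream.
The reverse primer's reverse complement is TACCGGGAAGTT, which matches the template at positions 49–60.
The product runs from position 5 to position 60, so its length is 60 − 5 + 1 = 56 bp.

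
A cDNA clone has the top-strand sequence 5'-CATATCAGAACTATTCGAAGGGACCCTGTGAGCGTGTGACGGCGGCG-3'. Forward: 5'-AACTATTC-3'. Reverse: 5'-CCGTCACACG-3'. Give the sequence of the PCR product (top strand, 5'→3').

5'-AACTATTCGAAGGGACCCTGTGAGCGTGTGACGG-3'

Scanning the template, AACTATTC occurs at positions 9–16; this primer anneals to the bottom strand there with its 3' end pointing downstream.
Reverse complement of the reverse primer: CGTGTGACGG. This occurs on the top strand at positions 33–42.
The product is the template from position 9 through 42 (34 bp).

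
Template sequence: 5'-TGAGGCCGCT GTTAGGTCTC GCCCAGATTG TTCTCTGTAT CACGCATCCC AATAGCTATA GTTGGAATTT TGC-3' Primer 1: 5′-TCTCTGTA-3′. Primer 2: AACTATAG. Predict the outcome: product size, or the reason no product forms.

Yes — a 32 bp product.

Primer 1 (TCTCTGTA) matches the top strand at positions 32–39; it acts as a forward primer.
Primer 2's reverse complement is CTATAGTT, matching the top strand at positions 56–63; it acts as a reverse primer.
The 3' ends face each other across positions 32–63, giving a 32 bp product.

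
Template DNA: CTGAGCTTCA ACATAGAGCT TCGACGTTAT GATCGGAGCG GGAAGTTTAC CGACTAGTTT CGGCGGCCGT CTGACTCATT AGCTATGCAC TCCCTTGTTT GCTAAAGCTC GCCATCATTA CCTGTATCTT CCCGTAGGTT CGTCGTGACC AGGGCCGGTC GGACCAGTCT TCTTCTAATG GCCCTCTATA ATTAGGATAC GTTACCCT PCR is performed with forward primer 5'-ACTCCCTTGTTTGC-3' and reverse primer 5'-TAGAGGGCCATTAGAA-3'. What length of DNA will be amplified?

The forward primer matches the template at positions 89–102.
Reverse complement of the reverse primer: TTCTAATGGCCCTCTA. This occurs on the top strand at positions 173–188.
The product runs from position 89 to position 188, so its length is 188 − 89 + 1 = 100 bp.

100 bp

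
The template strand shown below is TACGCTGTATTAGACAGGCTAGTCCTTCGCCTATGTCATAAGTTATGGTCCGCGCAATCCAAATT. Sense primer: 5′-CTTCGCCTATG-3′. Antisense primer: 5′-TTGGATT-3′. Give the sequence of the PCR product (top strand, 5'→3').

5'-CTTCGCCTATGTCATAAGTTATGGTCCGCGCAATCCAA-3'

Forward primer CTTCGCCTATG is found on the top strand at positions 25–35.
Reverse complement of the reverse primer: AATCCAA. This occurs on the top strand at positions 56–62.
The product is the template from position 25 through 62 (38 bp).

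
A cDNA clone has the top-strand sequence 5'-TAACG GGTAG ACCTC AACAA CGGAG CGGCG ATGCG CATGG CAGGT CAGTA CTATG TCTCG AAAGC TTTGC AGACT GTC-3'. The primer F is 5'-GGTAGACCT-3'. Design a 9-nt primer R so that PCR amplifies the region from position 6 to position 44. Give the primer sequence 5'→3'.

The product's 3' end on the top strand is position 44.
The reverse primer anneals to the top strand over positions 36–44, i.e. to CATGGCAGG.
Its sequence written 5'→3' is the reverse complement: CCTGCCATG.

5'-CCTGCCATG-3'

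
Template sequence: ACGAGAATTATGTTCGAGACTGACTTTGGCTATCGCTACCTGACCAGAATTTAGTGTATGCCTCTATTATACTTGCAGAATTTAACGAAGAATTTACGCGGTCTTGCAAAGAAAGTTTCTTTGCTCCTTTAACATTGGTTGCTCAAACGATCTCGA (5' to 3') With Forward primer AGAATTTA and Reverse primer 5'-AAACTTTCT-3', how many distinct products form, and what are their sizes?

Three products: 73 bp, 42 bp, 30 bp

The forward primer AGAATTTA matches the top strand at positions 46–53, 77–84, 89–96.
The reverse primer's reverse complement is AGAAAGTTT, matching at positions 110–118.
Each forward site pairs with the reverse site to give a product ending at position 118: sizes 73, 42, 30 bp.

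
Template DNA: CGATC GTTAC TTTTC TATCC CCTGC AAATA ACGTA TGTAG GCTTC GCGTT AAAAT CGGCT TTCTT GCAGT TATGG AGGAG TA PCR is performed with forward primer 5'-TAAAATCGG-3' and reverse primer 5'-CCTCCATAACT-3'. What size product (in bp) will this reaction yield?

29 bp

Scanning the template, TAAAATCGG occurs at positions 50–58; this primer anneals to the bottom strand there with its 3' end pointing downstream.
Reverse complement of the reverse primer: AGTTATGGAGG. This occurs on the top strand at positions 68–78.
The product runs from position 50 to position 78, so its length is 78 − 50 + 1 = 29 bp.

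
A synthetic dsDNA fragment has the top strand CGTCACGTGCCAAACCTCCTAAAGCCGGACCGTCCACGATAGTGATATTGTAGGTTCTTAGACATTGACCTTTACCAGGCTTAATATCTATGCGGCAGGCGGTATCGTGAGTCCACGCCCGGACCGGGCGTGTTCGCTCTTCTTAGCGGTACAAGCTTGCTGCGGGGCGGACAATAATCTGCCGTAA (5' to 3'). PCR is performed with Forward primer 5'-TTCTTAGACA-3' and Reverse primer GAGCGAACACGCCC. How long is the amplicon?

85 bp

Forward primer TTCTTAGACA is found on the top strand at positions 55–64.
The reverse primer's reverse complement is GGGCGTGTTCGCTC, which matches the template at positions 126–139.
Product length = (reverse-primer end) − (forward-primer start) + 1 = 139 − 55 + 1 = 85 bp.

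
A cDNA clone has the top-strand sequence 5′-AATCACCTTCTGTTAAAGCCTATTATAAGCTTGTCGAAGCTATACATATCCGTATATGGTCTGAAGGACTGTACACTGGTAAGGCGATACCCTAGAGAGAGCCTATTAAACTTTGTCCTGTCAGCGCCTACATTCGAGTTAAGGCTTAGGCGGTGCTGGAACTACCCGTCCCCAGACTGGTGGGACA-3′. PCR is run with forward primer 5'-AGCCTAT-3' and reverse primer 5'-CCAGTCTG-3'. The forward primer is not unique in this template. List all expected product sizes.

164 bp, 81 bp

The forward primer AGCCTAT matches the top strand at positions 17–23, 100–106.
The reverse primer's reverse complement is CAGACTGG, matching at positions 173–180.
Each forward site pairs with the reverse site to give a product ending at position 180: sizes 164, 81 bp.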